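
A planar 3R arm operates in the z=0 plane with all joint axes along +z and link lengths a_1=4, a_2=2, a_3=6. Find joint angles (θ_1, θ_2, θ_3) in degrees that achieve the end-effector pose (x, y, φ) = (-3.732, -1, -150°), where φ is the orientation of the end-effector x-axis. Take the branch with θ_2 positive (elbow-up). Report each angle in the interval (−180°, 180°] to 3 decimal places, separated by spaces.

29.999 149.999 30.003

wrist centre = target − a_3·(cos φ, sin φ) = (1.4642, 2.0000)
cos θ_2 = (6.1437−4²−2²)/(2·4·2) = -0.8660; θ_2 = 149.9989° (elbow-up)
β = atan2(2.0000,1.4642) = 53.7930°; ψ = atan2(1.0000,2.2680) = 23.7945°
θ_1 = β − ψ = 29.9985°
θ_3 = φ − θ_1 − θ_2 = 30.0025° (wrapped to (-180°,180°])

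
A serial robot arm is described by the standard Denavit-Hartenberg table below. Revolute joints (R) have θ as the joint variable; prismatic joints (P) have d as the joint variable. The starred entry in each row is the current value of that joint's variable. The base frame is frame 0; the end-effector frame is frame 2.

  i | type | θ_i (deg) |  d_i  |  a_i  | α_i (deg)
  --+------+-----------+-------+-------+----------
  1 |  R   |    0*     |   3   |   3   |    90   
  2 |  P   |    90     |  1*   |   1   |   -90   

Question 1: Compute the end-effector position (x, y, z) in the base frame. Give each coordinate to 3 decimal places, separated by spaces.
3.000 -1.000 4.000

after link 1: o_1 = (3.0000, 0.0000, 3.0000)
after link 2: o_2 = (3.0000, -1.0000, 4.0000)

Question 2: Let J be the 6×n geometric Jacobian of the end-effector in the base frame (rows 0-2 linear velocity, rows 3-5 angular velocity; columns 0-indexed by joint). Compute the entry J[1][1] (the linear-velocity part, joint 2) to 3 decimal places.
-1.000

prismatic axis z_1 = (0.0000,-1.0000,0.0000)
J_v[:, 1] = z_1; J_ω[:, 1] = (0,0,0)
entry J[1][1] = -1.0000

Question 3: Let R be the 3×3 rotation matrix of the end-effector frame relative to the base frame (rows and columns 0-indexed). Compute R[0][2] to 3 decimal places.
End-effector z-axis (col 2 of R) = (-1.0000,-0.0000,0.0000)
R[0][2] = -1.0000

-1.000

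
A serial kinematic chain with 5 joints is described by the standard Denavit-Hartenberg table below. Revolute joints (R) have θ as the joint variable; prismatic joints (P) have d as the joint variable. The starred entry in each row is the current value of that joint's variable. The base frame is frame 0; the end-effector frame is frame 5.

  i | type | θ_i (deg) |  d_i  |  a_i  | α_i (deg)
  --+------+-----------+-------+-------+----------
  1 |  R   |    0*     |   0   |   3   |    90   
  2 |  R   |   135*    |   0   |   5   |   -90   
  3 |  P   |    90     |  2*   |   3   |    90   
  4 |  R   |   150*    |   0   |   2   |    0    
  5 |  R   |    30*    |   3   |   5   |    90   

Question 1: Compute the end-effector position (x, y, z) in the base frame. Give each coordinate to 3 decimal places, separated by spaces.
-4.778 -3.732 3.536

after link 1: o_1 = (3.0000, 0.0000, 0.0000)
after link 2: o_2 = (-0.5355, 0.0000, 3.5355)
after link 3: o_3 = (-1.9497, 3.0000, 2.1213)
after link 4: o_4 = (-2.6569, 1.2679, 1.4142)
after link 5: o_5 = (-4.7782, -3.7321, 3.5355)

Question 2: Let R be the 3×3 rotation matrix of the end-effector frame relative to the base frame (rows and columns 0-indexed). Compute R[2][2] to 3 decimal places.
End-effector z-axis (col 2 of R) = (-0.7071,-0.0000,-0.7071)
R[2][2] = -0.7071

-0.707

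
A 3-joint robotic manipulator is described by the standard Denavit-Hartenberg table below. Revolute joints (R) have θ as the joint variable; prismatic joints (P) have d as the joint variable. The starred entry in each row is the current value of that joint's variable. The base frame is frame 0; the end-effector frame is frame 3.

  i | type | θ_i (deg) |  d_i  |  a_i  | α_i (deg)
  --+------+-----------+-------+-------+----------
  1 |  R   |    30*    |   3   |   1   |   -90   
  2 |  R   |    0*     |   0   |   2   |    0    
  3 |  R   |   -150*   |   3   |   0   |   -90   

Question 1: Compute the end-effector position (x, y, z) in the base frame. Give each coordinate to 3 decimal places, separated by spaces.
after link 1: o_1 = (0.8660, 0.5000, 3.0000)
after link 2: o_2 = (2.5981, 1.5000, 3.0000)
after link 3: o_3 = (1.0981, 4.0981, 3.0000)

1.098 4.098 3.000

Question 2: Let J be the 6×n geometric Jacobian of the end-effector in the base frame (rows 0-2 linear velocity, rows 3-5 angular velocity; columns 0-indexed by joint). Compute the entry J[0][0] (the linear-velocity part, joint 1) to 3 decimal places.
-4.098

axis z_0 = ẑ; lever o_n−o_0 = (1.0981,4.0981,3.0000)
cross product → J_v[:, 0] = (-4.0981,1.0981,0.0000)
J_ω[:, 0] = z_0
entry J[0][0] = -4.0981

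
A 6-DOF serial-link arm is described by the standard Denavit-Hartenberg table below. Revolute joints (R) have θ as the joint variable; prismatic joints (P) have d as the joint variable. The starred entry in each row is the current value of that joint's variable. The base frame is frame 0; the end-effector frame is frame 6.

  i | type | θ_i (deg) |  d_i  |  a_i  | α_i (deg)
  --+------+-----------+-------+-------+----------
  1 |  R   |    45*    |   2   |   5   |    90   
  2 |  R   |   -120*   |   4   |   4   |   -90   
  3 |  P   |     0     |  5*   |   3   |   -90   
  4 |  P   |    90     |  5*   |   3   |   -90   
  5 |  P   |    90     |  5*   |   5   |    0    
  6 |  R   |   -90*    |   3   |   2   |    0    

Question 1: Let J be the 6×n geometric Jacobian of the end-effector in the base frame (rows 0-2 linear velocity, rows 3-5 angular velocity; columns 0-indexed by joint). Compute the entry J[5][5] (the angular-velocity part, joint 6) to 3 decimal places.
0.866

axis z_5 = (0.3536,0.3536,0.8660); lever o_n−o_5 = (-0.1641,-0.1641,3.5981)
cross product → J_v[:, 5] = (1.4142,-1.4142,0.0000)
J_ω[:, 5] = z_5
entry J[5][5] = 0.8660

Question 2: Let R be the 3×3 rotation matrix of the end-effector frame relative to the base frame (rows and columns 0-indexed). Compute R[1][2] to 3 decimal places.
End-effector z-axis (col 2 of R) = (0.3536,0.3536,0.8660)
R[1][2] = 0.3536

0.354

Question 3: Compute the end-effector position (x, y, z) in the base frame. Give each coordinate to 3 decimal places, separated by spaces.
after link 1: o_1 = (3.5355, 3.5355, 2.0000)
after link 2: o_2 = (4.9497, -0.7071, -1.4641)
after link 3: o_3 = (6.9509, 1.2941, -6.5622)
after link 4: o_4 = (1.5783, 2.9925, -5.0622)
after link 5: o_5 = (6.8816, 1.2247, -0.7321)
after link 6: o_6 = (6.7175, 1.0607, 2.8660)

6.718 1.061 2.866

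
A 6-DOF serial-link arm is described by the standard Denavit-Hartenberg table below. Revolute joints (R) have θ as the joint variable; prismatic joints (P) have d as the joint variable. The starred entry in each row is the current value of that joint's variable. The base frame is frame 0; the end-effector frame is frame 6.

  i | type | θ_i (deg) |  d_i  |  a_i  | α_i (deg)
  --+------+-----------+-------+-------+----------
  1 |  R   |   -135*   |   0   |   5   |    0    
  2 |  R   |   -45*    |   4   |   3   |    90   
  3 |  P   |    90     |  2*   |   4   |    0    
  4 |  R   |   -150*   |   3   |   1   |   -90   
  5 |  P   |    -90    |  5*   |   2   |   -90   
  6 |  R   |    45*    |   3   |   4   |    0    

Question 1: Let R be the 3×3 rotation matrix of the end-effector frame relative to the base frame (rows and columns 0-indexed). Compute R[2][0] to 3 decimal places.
-0.354

End-effector x-axis (col 0 of R) = (0.6124,0.7071,-0.3536)
R[2][0] = -0.3536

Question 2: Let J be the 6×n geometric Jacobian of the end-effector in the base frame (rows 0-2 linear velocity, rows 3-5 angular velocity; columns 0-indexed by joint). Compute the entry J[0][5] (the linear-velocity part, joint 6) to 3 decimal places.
2.449

axis z_5 = (-0.5000,-0.0000,-0.8660); lever o_n−o_5 = (0.9495,2.8284,-4.0123)
cross product → J_v[:, 5] = (2.4495,-2.8284,-1.4142)
J_ω[:, 5] = z_5
entry J[0][5] = 2.4495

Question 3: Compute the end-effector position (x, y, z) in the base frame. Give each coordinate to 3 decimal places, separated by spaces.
-10.416 6.293 5.622

after link 1: o_1 = (-3.5355, -3.5355, 0.0000)
after link 2: o_2 = (-6.5355, -3.5355, 4.0000)
after link 3: o_3 = (-6.5355, -1.5355, 8.0000)
after link 4: o_4 = (-7.0355, 1.4645, 7.1340)
after link 5: o_5 = (-11.3657, 3.4645, 9.6340)
after link 6: o_6 = (-10.4162, 6.2929, 5.6217)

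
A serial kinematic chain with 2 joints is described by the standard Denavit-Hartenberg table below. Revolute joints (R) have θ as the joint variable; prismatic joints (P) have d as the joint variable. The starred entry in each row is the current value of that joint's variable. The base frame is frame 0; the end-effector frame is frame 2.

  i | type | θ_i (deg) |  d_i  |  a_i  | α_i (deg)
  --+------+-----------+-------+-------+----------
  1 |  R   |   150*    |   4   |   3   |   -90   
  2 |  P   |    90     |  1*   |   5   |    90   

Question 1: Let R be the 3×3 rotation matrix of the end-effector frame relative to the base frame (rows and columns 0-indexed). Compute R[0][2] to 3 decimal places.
-0.866

End-effector z-axis (col 2 of R) = (-0.8660,0.5000,0.0000)
R[0][2] = -0.8660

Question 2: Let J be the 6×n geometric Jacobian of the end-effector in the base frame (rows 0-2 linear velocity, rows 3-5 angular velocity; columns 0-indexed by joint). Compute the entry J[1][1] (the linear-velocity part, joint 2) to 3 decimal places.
-0.866

prismatic axis z_1 = (-0.5000,-0.8660,0.0000)
J_v[:, 1] = z_1; J_ω[:, 1] = (0,0,0)
entry J[1][1] = -0.8660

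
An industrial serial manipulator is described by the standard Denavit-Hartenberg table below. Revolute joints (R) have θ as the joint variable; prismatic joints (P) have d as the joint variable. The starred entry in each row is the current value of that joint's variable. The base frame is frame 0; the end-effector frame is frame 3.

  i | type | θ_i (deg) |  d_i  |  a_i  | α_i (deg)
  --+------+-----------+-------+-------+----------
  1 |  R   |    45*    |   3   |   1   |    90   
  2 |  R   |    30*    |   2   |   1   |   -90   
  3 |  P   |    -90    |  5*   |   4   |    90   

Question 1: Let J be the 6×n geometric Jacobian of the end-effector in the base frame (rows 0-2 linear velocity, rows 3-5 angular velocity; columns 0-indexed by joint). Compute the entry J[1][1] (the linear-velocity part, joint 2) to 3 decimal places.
axis z_1 = (0.7071,-0.7071,0.0000); lever o_n−o_1 = (3.0872,-5.3980,4.8301)
cross product → J_v[:, 1] = (-3.4154,-3.4154,-1.6340)
J_ω[:, 1] = z_1
entry J[1][1] = -3.4154

-3.415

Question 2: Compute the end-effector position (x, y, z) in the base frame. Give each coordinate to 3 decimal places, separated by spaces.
3.794 -4.691 7.830

after link 1: o_1 = (0.7071, 0.7071, 3.0000)
after link 2: o_2 = (2.7337, -0.0947, 3.5000)
after link 3: o_3 = (3.7944, -4.6909, 7.8301)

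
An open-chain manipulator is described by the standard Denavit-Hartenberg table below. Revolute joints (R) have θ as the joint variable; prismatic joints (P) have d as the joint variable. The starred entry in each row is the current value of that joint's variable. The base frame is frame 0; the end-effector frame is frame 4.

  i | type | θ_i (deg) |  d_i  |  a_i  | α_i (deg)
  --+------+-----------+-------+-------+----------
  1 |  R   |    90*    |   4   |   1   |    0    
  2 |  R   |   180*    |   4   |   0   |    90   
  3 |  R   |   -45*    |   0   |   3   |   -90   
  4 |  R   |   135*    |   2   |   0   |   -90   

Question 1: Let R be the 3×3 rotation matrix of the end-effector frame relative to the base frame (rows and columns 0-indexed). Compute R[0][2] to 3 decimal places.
-0.707

End-effector z-axis (col 2 of R) = (-0.7071,0.5000,0.5000)
R[0][2] = -0.7071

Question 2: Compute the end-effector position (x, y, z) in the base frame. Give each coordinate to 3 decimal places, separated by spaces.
-0.000 -2.536 7.293

after link 1: o_1 = (0.0000, 1.0000, 4.0000)
after link 2: o_2 = (0.0000, 1.0000, 8.0000)
after link 3: o_3 = (-0.0000, -1.1213, 5.8787)
after link 4: o_4 = (-0.0000, -2.5355, 7.2929)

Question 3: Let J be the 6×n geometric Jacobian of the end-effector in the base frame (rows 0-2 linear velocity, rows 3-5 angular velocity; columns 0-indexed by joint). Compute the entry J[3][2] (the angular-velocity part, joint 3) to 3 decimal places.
axis z_2 = (-1.0000,0.0000,0.0000); lever o_n−o_2 = (-0.0000,-3.5355,-0.7071)
cross product → J_v[:, 2] = (0.0000,-0.7071,3.5355)
J_ω[:, 2] = z_2
entry J[3][2] = -1.0000

-1.000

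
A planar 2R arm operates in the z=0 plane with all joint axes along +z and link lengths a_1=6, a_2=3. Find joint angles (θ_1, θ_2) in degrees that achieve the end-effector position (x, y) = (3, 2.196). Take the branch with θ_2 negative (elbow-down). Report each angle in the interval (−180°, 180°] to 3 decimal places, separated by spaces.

59.997 -150.002

cos θ_2 = (13.8224−6²−3²)/(2·6·3) = -0.8660; θ_2 = -150.0021° (elbow-down)
β = atan2(2.1960,3.0000) = 36.2041°; ψ = atan2(-1.4999,3.4019) = -23.7930°
θ_1 = β − ψ = 59.9971°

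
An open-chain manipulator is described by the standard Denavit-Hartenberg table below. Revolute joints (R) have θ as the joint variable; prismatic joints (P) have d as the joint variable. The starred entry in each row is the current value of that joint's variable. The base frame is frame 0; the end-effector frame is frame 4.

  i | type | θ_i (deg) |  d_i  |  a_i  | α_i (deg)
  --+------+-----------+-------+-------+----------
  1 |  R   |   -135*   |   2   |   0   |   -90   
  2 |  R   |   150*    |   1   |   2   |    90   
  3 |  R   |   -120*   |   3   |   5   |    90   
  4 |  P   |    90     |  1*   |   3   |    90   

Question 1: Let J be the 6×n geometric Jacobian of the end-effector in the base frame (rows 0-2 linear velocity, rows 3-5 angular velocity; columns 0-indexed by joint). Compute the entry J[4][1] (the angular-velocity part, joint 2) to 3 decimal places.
axis z_1 = (0.7071,-0.7071,0.0000); lever o_n−o_1 = (-4.9590,-0.9566,-4.5131)
cross product → J_v[:, 1] = (3.1913,3.1913,-4.1830)
J_ω[:, 1] = z_1
entry J[4][1] = -0.7071

-0.707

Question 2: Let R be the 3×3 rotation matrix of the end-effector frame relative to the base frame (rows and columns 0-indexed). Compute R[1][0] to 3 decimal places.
-0.354

End-effector x-axis (col 0 of R) = (-0.3536,-0.3536,-0.8660)
R[1][0] = -0.3536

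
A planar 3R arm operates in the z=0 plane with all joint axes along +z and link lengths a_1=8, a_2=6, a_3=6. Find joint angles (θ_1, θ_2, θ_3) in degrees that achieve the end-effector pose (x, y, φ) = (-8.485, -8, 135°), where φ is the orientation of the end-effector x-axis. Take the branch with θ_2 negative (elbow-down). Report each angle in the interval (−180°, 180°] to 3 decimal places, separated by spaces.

-89.998 -45.002 -90.000

wrist centre = target − a_3·(cos φ, sin φ) = (-4.2424, -12.2426)
cos θ_2 = (167.8799−8²−6²)/(2·8·6) = 0.7071; θ_2 = -45.0020° (elbow-down)
β = atan2(-12.2426,-4.2424) = -109.1124°; ψ = atan2(-4.2428,12.2425) = -19.1144°
θ_1 = β − ψ = -89.9980°
θ_3 = φ − θ_1 − θ_2 = -90.0000° (wrapped to (-180°,180°])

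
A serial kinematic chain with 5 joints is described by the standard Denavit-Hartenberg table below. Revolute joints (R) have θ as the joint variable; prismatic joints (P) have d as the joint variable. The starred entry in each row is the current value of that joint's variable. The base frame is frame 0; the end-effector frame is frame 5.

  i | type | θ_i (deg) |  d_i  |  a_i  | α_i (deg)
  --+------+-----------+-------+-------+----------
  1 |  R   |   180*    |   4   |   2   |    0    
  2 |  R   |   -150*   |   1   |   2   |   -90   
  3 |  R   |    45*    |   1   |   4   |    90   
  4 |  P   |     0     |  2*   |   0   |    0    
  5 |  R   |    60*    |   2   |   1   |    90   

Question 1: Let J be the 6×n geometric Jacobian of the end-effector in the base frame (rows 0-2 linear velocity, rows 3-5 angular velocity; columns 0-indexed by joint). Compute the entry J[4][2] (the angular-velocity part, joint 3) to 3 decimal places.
0.866

axis z_2 = (-0.5000,0.8660,0.0000); lever o_n−o_2 = (4.2722,4.6212,-0.3536)
cross product → J_v[:, 2] = (-0.3062,-0.1768,-6.0104)
J_ω[:, 2] = z_2
entry J[4][2] = 0.8660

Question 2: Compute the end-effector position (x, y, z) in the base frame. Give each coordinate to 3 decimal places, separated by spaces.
4.004 5.621 4.646

after link 1: o_1 = (-2.0000, 0.0000, 4.0000)
after link 2: o_2 = (-0.2679, 1.0000, 5.0000)
after link 3: o_3 = (1.6815, 3.2802, 2.1716)
after link 4: o_4 = (2.9063, 3.9873, 3.5858)
after link 5: o_5 = (4.0042, 5.6212, 4.6464)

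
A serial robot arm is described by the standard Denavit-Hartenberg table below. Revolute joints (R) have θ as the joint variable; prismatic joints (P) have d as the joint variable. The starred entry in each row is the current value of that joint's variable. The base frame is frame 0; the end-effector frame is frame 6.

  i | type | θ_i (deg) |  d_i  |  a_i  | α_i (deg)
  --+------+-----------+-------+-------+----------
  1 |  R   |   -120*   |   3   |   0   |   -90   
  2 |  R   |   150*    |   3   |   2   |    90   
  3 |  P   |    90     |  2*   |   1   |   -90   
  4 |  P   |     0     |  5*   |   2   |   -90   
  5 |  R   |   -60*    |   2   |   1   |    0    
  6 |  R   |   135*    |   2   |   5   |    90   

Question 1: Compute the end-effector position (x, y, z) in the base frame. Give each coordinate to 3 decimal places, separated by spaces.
after link 1: o_1 = (0.0000, 0.0000, 3.0000)
after link 2: o_2 = (3.4641, 0.0000, 2.0000)
after link 3: o_3 = (3.8301, -1.3660, 0.2679)
after link 4: o_4 = (3.3971, -6.1160, 2.7679)
after link 5: o_5 = (3.9551, -6.1495, 4.9330)
after link 6: o_6 = (7.6671, -2.3083, 4.2502)

7.667 -2.308 4.250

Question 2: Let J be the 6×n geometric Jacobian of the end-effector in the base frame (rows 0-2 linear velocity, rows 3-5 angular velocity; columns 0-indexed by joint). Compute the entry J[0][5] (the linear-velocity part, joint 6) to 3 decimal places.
-3.622

axis z_5 = (0.2500,0.4330,0.8660); lever o_n−o_5 = (3.7120,3.8412,-0.6828)
cross product → J_v[:, 5] = (-3.6222,3.3854,-0.6470)
J_ω[:, 5] = z_5
entry J[0][5] = -3.6222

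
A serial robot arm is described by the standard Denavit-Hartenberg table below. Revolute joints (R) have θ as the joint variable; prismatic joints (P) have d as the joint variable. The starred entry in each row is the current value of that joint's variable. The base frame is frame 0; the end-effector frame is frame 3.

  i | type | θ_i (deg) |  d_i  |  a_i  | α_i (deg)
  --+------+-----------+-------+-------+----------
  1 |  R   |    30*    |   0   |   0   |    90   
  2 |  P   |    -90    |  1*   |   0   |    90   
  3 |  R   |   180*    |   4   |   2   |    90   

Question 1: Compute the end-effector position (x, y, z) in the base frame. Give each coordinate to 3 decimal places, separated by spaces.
-2.964 -2.866 2.000

after link 1: o_1 = (0.0000, 0.0000, 0.0000)
after link 2: o_2 = (0.5000, -0.8660, 0.0000)
after link 3: o_3 = (-2.9641, -2.8660, 2.0000)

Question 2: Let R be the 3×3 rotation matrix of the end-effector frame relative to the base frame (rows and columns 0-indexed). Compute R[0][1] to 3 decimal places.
-0.866

End-effector y-axis (col 1 of R) = (-0.8660,-0.5000,-0.0000)
R[0][1] = -0.8660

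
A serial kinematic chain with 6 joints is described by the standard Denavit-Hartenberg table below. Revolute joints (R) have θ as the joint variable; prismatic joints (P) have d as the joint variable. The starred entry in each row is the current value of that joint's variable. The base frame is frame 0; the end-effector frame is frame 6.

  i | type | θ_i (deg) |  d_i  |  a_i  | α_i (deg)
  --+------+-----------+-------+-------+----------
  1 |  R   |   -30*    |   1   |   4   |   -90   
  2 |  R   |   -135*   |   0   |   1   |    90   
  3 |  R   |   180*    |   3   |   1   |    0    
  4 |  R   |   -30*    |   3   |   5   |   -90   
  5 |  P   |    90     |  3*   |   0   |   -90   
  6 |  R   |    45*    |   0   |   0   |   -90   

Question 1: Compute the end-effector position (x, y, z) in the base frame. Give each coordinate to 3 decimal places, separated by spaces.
after link 1: o_1 = (3.4641, -2.0000, 1.0000)
after link 2: o_2 = (2.8517, -1.6464, 1.7071)
after link 3: o_3 = (1.6270, -0.9393, -1.1213)
after link 4: o_4 = (3.6915, 0.7555, -6.3045)
after link 5: o_5 = (3.3110, -2.0249, -7.3652)
after link 6: o_6 = (3.3110, -2.0249, -7.3652)

3.311 -2.025 -7.365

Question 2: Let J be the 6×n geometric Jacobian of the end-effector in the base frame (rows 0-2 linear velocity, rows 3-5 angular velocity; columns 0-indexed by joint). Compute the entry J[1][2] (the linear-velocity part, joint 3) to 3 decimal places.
-5.880

axis z_2 = (-0.6124,0.3536,-0.7071); lever o_n−o_2 = (0.4593,-0.3784,-9.0723)
cross product → J_v[:, 2] = (-3.4751,-5.8804,0.0694)
J_ω[:, 2] = z_2
entry J[1][2] = -5.8804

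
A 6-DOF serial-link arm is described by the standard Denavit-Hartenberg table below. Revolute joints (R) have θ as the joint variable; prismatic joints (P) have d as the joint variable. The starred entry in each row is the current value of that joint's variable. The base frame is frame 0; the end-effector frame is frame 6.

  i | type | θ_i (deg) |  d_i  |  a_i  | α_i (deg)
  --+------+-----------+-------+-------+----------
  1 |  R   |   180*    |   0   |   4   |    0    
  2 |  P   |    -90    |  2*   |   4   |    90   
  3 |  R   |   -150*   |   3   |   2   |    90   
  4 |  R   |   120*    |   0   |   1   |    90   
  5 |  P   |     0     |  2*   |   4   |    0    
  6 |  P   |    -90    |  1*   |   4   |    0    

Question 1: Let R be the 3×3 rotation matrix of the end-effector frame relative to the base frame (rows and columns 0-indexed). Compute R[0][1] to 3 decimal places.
End-effector y-axis (col 1 of R) = (0.8660,0.4330,0.2500)
R[0][1] = 0.8660

0.866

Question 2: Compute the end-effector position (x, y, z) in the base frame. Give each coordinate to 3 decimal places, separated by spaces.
4.830 4.183 -2.513

after link 1: o_1 = (-4.0000, 0.0000, 0.0000)
after link 2: o_2 = (-4.0000, 4.0000, 2.0000)
after link 3: o_3 = (-1.0000, 2.2679, 1.0000)
after link 4: o_4 = (-0.1340, 2.7010, 1.2500)
after link 5: o_5 = (4.3301, 2.9330, 1.3840)
after link 6: o_6 = (4.8301, 4.1830, -2.5131)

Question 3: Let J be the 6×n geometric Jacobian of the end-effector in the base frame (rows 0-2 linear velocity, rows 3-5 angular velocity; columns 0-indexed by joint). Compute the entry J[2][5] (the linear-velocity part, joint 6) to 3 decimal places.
prismatic axis z_5 = (0.5000,-0.7500,-0.4330)
J_v[:, 5] = z_5; J_ω[:, 5] = (0,0,0)
entry J[2][5] = -0.4330

-0.433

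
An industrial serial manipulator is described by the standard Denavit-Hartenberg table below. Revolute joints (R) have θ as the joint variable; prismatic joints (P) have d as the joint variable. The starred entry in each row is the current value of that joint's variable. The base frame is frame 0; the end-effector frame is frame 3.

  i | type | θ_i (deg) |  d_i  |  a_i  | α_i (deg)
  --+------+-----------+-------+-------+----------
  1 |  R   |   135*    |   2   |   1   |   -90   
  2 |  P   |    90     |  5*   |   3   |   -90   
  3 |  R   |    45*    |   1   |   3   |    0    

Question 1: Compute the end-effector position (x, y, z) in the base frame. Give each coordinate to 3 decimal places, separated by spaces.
-2.036 -2.036 -3.121

after link 1: o_1 = (-0.7071, 0.7071, 2.0000)
after link 2: o_2 = (-4.2426, -2.8284, -1.0000)
after link 3: o_3 = (-2.0355, -2.0355, -3.1213)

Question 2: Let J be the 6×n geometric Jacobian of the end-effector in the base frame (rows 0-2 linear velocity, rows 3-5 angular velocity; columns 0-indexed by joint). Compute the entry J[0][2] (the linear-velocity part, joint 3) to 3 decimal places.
1.500

axis z_2 = (0.7071,-0.7071,-0.0000); lever o_n−o_2 = (2.2071,0.7929,-2.1213)
cross product → J_v[:, 2] = (1.5000,1.5000,2.1213)
J_ω[:, 2] = z_2
entry J[0][2] = 1.5000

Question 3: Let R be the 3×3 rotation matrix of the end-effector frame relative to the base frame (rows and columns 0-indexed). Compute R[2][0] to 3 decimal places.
-0.707

End-effector x-axis (col 0 of R) = (0.5000,0.5000,-0.7071)
R[2][0] = -0.7071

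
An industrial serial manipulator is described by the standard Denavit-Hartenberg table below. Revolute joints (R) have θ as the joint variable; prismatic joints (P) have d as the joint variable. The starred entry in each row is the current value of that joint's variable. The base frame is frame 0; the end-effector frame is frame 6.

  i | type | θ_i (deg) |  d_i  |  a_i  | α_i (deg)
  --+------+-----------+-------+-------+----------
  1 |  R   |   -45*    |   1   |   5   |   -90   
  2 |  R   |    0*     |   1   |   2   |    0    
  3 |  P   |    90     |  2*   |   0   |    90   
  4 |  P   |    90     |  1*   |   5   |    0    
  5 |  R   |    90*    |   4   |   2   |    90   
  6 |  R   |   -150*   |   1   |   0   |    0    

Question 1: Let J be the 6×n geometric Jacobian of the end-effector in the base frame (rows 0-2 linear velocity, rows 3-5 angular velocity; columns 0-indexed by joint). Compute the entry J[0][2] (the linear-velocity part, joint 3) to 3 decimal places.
prismatic axis z_2 = (0.7071,0.7071,0.0000)
J_v[:, 2] = z_2; J_ω[:, 2] = (0,0,0)
entry J[0][2] = 0.7071

0.707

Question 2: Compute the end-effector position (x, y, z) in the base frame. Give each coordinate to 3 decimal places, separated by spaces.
after link 1: o_1 = (3.5355, -3.5355, 1.0000)
after link 2: o_2 = (5.6569, -4.2426, 1.0000)
after link 3: o_3 = (7.0711, -2.8284, 1.0000)
after link 4: o_4 = (11.3137, 0.0000, 1.0000)
after link 5: o_5 = (14.1421, -2.8284, 3.0000)
after link 6: o_6 = (14.8492, -2.1213, 3.0000)

14.849 -2.121 3.000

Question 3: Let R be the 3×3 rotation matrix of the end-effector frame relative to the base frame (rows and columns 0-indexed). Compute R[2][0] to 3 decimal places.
End-effector x-axis (col 0 of R) = (-0.3536,0.3536,-0.8660)
R[2][0] = -0.8660

-0.866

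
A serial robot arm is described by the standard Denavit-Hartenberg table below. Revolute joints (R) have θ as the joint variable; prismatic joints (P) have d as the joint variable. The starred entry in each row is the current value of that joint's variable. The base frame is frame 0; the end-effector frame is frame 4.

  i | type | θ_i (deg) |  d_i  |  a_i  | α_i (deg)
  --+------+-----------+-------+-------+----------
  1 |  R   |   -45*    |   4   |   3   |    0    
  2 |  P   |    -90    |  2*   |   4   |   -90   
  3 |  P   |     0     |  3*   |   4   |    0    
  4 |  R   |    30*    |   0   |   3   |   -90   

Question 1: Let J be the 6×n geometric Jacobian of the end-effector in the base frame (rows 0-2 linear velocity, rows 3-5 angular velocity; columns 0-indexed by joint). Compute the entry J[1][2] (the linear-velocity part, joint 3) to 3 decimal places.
prismatic axis z_2 = (0.7071,-0.7071,0.0000)
J_v[:, 2] = z_2; J_ω[:, 2] = (0,0,0)
entry J[1][2] = -0.7071

-0.707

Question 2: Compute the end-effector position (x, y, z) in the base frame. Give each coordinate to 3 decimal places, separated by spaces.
after link 1: o_1 = (2.1213, -2.1213, 4.0000)
after link 2: o_2 = (-0.7071, -4.9497, 6.0000)
after link 3: o_3 = (-1.4142, -9.8995, 6.0000)
after link 4: o_4 = (-3.2513, -11.7366, 4.5000)

-3.251 -11.737 4.500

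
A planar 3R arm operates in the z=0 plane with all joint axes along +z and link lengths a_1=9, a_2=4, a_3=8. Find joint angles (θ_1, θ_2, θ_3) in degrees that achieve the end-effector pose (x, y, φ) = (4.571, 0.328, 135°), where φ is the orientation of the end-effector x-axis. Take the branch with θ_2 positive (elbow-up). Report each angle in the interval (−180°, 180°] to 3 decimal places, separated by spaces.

-44.999 59.995 120.004

wrist centre = target − a_3·(cos φ, sin φ) = (10.2279, -5.3289)
cos θ_2 = (133.0057−9²−4²)/(2·9·4) = 0.5001; θ_2 = 59.9948° (elbow-up)
β = atan2(-5.3289,10.2279) = -27.5201°; ψ = atan2(3.4639,11.0003) = 17.4788°
θ_1 = β − ψ = -44.9990°
θ_3 = φ − θ_1 − θ_2 = 120.0042° (wrapped to (-180°,180°])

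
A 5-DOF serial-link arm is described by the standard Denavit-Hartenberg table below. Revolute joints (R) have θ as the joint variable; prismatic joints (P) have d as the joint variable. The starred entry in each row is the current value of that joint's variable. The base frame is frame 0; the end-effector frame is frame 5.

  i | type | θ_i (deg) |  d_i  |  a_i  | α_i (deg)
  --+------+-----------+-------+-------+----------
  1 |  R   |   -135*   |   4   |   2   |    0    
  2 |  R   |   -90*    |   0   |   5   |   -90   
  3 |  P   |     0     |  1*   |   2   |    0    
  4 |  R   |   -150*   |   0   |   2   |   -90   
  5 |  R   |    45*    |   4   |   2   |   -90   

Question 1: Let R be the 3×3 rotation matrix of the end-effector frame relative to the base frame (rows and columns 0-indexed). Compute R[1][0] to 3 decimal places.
0.067

End-effector x-axis (col 0 of R) = (0.9330,0.0670,0.3536)
R[1][0] = 0.0670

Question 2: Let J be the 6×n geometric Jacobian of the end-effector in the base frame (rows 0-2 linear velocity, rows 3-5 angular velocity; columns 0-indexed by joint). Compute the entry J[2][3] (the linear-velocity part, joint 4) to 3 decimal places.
0.957

axis z_3 = (-0.7071,-0.7071,0.0000); lever o_n−o_3 = (1.6766,0.3234,5.1712)
cross product → J_v[:, 3] = (-3.6566,3.6566,0.9568)
J_ω[:, 3] = z_3
entry J[2][3] = 0.9568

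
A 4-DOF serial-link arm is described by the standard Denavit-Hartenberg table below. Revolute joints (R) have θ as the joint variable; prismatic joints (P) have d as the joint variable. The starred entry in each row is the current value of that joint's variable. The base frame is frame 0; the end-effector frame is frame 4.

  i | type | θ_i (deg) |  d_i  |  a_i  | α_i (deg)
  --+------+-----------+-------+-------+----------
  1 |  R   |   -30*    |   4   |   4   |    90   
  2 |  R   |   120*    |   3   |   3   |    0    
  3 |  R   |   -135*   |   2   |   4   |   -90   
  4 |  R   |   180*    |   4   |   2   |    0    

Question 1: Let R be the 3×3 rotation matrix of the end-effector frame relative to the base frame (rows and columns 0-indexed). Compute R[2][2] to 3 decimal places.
0.966

End-effector z-axis (col 2 of R) = (0.2241,-0.1294,0.9659)
R[2][2] = 0.9659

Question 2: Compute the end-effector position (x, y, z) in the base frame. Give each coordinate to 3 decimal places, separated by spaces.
after link 1: o_1 = (3.4641, -2.0000, 4.0000)
after link 2: o_2 = (0.6651, -3.8481, 6.5981)
after link 3: o_3 = (3.0111, -7.5120, 5.5628)
after link 4: o_4 = (2.2347, -7.0637, 9.9441)

2.235 -7.064 9.944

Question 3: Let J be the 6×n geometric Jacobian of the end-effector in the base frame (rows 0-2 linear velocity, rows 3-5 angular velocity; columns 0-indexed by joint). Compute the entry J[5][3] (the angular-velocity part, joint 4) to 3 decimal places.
0.966

axis z_3 = (0.2241,-0.1294,0.9659); lever o_n−o_3 = (-0.7765,0.4483,4.3813)
cross product → J_v[:, 3] = (-1.0000,-1.7321,0.0000)
J_ω[:, 3] = z_3
entry J[5][3] = 0.9659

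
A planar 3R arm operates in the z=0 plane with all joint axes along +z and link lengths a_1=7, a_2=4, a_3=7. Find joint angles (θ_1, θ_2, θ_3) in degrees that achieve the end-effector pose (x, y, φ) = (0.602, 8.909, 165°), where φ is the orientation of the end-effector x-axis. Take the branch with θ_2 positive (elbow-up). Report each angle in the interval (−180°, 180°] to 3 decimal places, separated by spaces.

wrist centre = target − a_3·(cos φ, sin φ) = (7.3635, 7.0973)
cos θ_2 = (104.5920−7²−4²)/(2·7·4) = 0.7070; θ_2 = 45.0086° (elbow-up)
β = atan2(7.0973,7.3635) = 43.9453°; ψ = atan2(2.8289,9.8280) = 16.0577°
θ_1 = β − ψ = 27.8876°
θ_3 = φ − θ_1 − θ_2 = 92.1038° (wrapped to (-180°,180°])

27.888 45.009 92.104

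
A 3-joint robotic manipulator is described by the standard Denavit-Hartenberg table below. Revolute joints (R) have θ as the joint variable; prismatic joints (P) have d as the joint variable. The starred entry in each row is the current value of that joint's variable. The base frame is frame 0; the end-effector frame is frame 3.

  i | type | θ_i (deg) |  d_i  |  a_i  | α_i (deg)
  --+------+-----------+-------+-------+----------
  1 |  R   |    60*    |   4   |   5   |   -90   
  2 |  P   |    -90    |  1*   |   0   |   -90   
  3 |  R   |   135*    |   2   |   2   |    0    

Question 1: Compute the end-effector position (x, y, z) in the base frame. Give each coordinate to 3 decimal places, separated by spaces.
3.859 5.855 2.586

after link 1: o_1 = (2.5000, 4.3301, 4.0000)
after link 2: o_2 = (1.6340, 4.8301, 4.0000)
after link 3: o_3 = (3.8587, 5.8551, 2.5858)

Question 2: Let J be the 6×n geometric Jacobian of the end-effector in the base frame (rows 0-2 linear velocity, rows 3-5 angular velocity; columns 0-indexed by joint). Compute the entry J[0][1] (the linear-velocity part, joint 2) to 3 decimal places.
-0.866

prismatic axis z_1 = (-0.8660,0.5000,0.0000)
J_v[:, 1] = z_1; J_ω[:, 1] = (0,0,0)
entry J[0][1] = -0.8660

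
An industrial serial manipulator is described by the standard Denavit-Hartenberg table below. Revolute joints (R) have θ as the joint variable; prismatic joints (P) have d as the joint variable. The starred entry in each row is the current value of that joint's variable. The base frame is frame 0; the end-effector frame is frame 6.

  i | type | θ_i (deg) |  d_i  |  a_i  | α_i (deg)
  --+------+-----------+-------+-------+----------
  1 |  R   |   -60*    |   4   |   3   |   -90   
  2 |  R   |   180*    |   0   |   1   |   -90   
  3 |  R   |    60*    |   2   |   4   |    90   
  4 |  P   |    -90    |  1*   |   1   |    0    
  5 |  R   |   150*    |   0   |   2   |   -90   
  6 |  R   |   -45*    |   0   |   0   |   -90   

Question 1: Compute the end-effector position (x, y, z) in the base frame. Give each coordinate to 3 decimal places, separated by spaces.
-4.000 -0.732 6.732

after link 1: o_1 = (1.5000, -2.5981, 4.0000)
after link 2: o_2 = (1.0000, -1.7321, 4.0000)
after link 3: o_3 = (-3.0000, -1.7321, 6.0000)
after link 4: o_4 = (-3.0000, -0.7321, 5.0000)
after link 5: o_5 = (-4.0000, -0.7321, 6.7321)
after link 6: o_6 = (-4.0000, -0.7321, 6.7321)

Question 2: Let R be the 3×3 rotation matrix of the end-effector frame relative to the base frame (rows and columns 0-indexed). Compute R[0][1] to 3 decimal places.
-0.866

End-effector y-axis (col 1 of R) = (-0.8660,-0.0000,-0.5000)
R[0][1] = -0.8660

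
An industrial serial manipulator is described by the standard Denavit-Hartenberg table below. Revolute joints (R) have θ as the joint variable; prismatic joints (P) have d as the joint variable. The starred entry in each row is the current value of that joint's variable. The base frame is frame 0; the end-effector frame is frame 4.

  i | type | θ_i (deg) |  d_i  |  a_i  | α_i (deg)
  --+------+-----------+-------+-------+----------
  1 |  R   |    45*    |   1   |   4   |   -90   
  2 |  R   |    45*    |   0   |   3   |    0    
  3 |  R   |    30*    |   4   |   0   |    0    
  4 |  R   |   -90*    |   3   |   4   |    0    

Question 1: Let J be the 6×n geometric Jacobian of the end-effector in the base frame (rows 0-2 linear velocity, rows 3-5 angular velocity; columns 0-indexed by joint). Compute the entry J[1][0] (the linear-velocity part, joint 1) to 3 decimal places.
axis z_0 = ẑ; lever o_n−o_0 = (2.1107,12.0102,-0.0860)
cross product → J_v[:, 0] = (-12.0102,2.1107,0.0000)
J_ω[:, 0] = z_0
entry J[1][0] = 2.1107

2.111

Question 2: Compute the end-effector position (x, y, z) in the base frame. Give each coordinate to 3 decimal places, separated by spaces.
2.111 12.010 -0.086

after link 1: o_1 = (2.8284, 2.8284, 1.0000)
after link 2: o_2 = (4.3284, 4.3284, -1.1213)
after link 3: o_3 = (1.5000, 7.1569, -1.1213)
after link 4: o_4 = (2.1107, 12.0102, -0.0860)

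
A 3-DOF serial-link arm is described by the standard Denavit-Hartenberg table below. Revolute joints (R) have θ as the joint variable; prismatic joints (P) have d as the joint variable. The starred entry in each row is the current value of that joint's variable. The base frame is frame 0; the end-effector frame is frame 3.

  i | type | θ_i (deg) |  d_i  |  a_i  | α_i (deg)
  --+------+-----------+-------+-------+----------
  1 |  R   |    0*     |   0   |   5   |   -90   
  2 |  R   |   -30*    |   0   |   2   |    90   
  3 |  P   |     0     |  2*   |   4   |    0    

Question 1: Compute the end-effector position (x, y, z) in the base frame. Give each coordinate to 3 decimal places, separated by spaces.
after link 1: o_1 = (5.0000, 0.0000, 0.0000)
after link 2: o_2 = (6.7321, -0.0000, 1.0000)
after link 3: o_3 = (9.1962, -0.0000, 4.7321)

9.196 -0.000 4.732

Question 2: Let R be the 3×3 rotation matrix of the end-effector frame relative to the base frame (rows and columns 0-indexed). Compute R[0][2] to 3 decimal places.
-0.500

End-effector z-axis (col 2 of R) = (-0.5000,0.0000,0.8660)
R[0][2] = -0.5000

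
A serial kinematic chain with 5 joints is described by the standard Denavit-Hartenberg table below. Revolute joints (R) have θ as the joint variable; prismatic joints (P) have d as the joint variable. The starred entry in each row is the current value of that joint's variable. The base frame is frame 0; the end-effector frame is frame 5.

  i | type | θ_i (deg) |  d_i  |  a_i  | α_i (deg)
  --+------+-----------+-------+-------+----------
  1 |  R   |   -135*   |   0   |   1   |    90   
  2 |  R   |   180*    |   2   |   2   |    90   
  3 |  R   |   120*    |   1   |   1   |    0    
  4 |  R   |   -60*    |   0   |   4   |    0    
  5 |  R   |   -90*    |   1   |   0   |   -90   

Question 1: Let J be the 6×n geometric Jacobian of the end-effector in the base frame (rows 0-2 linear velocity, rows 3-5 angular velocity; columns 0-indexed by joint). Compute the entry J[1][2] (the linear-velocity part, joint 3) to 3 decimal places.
-2.001

axis z_2 = (-0.0000,-0.0000,1.0000); lever o_n−o_2 = (-2.0012,4.1225,2.0000)
cross product → J_v[:, 2] = (-4.1225,-2.0012,-0.0000)
J_ω[:, 2] = z_2
entry J[1][2] = -2.0012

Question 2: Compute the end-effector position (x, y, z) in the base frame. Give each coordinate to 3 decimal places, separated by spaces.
after link 1: o_1 = (-0.7071, -0.7071, 0.0000)
after link 2: o_2 = (-0.7071, 2.1213, 0.0000)
after link 3: o_3 = (-1.6730, 2.3801, 1.0000)
after link 4: o_4 = (-2.7083, 6.2438, 1.0000)
after link 5: o_5 = (-2.7083, 6.2438, 2.0000)

-2.708 6.244 2.000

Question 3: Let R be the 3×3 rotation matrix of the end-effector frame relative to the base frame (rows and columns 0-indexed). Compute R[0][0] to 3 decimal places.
End-effector x-axis (col 0 of R) = (0.9659,0.2588,0.0000)
R[0][0] = 0.9659

0.966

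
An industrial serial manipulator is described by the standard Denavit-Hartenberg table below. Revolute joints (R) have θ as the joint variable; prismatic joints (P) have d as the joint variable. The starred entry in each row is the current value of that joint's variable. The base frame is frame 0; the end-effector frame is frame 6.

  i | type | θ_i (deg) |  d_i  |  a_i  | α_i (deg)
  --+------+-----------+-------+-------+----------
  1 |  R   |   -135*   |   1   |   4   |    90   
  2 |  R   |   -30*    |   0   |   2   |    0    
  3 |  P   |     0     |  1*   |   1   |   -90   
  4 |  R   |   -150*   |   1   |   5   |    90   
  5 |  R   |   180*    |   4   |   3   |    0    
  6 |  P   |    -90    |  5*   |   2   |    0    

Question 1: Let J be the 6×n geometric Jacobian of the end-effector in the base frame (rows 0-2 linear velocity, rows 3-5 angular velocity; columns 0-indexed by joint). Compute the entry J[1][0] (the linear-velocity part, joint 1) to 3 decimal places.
2.187

axis z_0 = ẑ; lever o_n−o_0 = (2.1873,-6.0070,5.2141)
cross product → J_v[:, 0] = (6.0070,2.1873,-0.0000)
J_ω[:, 0] = z_0
entry J[1][0] = 2.1873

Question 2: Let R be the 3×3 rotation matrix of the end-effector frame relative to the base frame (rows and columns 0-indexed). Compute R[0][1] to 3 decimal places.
-0.177

End-effector y-axis (col 1 of R) = (-0.1768,-0.8839,-0.4330)
R[0][1] = -0.1768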